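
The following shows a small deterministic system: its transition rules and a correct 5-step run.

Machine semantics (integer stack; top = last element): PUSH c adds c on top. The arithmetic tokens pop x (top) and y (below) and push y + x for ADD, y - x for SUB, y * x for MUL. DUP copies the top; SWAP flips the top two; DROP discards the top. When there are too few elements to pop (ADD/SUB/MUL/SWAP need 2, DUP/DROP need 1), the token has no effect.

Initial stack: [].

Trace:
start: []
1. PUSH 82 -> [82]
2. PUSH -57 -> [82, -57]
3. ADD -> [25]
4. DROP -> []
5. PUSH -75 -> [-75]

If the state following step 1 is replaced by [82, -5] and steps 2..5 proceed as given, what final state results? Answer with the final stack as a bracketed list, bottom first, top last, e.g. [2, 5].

[82, -75]

state after step 1 := [82, -5]
2. PUSH -57 -> [82, -5, -57]
3. ADD -> [82, -62]
4. DROP -> [82]
5. PUSH -75 -> [82, -75]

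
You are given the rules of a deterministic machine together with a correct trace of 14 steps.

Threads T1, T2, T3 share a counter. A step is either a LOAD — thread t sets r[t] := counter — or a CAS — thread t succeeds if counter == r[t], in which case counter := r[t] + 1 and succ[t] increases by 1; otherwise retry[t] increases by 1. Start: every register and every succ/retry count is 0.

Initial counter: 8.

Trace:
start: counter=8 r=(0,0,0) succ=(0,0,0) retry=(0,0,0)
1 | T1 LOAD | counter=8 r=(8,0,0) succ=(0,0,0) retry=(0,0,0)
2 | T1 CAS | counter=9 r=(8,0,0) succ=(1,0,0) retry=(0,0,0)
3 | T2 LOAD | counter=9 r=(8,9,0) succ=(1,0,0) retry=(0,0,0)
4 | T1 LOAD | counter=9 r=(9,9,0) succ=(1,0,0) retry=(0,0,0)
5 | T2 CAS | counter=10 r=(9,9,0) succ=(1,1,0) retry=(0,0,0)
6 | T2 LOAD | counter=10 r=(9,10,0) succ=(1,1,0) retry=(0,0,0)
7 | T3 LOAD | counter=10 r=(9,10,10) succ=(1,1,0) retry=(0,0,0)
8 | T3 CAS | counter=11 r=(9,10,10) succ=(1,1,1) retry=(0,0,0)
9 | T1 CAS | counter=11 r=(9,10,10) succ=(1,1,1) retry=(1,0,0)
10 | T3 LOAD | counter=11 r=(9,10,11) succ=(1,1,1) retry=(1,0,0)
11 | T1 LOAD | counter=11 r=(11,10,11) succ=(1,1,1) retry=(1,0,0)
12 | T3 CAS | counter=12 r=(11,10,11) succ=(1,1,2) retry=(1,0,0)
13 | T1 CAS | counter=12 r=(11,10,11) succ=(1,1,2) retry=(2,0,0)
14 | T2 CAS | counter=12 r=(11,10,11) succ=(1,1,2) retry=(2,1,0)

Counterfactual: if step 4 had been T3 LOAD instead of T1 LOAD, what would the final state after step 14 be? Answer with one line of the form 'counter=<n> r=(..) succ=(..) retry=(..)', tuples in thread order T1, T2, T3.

(re-executing from step 4 with the substitution; state before step 4: counter=9 r=(8,9,0) succ=(1,0,0) retry=(0,0,0))
4 | T3 LOAD | counter=9 r=(8,9,9) succ=(1,0,0) retry=(0,0,0)
5 | T2 CAS | counter=10 r=(8,9,9) succ=(1,1,0) retry=(0,0,0)
6 | T2 LOAD | counter=10 r=(8,10,9) succ=(1,1,0) retry=(0,0,0)
7 | T3 LOAD | counter=10 r=(8,10,10) succ=(1,1,0) retry=(0,0,0)
8 | T3 CAS | counter=11 r=(8,10,10) succ=(1,1,1) retry=(0,0,0)
9 | T1 CAS | counter=11 r=(8,10,10) succ=(1,1,1) retry=(1,0,0)
10 | T3 LOAD | counter=11 r=(8,10,11) succ=(1,1,1) retry=(1,0,0)
11 | T1 LOAD | counter=11 r=(11,10,11) succ=(1,1,1) retry=(1,0,0)
12 | T3 CAS | counter=12 r=(11,10,11) succ=(1,1,2) retry=(1,0,0)
13 | T1 CAS | counter=12 r=(11,10,11) succ=(1,1,2) retry=(2,0,0)
14 | T2 CAS | counter=12 r=(11,10,11) succ=(1,1,2) retry=(2,1,0)

counter=12 r=(11,10,11) succ=(1,1,2) retry=(2,1,0)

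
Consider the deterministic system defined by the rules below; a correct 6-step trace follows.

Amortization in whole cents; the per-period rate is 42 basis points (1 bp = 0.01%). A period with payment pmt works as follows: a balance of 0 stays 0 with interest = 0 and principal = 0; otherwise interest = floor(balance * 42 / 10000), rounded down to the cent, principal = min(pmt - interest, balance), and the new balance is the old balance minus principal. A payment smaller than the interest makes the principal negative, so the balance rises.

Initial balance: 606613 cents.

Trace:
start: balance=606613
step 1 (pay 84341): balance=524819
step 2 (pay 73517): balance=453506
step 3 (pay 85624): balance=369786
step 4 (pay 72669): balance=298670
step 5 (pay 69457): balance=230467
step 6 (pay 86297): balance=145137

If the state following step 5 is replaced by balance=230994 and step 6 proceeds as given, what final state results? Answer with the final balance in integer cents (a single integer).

145667

state after step 5 := balance=230994
step 6 (pay 86297): balance=145667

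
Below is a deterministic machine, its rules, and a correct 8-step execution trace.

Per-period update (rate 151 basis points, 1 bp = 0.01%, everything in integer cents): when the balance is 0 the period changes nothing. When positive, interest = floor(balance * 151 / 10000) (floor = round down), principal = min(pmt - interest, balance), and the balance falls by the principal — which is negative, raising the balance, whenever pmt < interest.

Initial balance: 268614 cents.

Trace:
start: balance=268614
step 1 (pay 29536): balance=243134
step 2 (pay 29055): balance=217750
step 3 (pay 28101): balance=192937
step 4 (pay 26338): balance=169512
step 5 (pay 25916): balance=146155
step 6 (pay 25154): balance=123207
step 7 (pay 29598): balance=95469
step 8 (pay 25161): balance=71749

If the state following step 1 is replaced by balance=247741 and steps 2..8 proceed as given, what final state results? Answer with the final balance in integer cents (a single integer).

76865

state after step 1 := balance=247741
step 2 (pay 29055): balance=222426
step 3 (pay 28101): balance=197683
step 4 (pay 26338): balance=174330
step 5 (pay 25916): balance=151046
step 6 (pay 25154): balance=128172
step 7 (pay 29598): balance=100509
step 8 (pay 25161): balance=76865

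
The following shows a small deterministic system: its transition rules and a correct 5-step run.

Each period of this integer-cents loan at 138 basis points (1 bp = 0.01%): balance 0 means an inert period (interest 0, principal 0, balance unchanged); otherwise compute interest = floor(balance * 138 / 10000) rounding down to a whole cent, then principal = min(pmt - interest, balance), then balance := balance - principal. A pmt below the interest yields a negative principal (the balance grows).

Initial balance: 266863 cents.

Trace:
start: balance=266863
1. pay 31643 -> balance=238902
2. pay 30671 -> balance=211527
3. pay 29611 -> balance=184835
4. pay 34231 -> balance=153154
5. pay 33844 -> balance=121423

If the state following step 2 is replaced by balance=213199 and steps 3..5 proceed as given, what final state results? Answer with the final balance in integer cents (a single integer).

state after step 2 := balance=213199
3. pay 29611 -> balance=186530
4. pay 34231 -> balance=154873
5. pay 33844 -> balance=123166

123166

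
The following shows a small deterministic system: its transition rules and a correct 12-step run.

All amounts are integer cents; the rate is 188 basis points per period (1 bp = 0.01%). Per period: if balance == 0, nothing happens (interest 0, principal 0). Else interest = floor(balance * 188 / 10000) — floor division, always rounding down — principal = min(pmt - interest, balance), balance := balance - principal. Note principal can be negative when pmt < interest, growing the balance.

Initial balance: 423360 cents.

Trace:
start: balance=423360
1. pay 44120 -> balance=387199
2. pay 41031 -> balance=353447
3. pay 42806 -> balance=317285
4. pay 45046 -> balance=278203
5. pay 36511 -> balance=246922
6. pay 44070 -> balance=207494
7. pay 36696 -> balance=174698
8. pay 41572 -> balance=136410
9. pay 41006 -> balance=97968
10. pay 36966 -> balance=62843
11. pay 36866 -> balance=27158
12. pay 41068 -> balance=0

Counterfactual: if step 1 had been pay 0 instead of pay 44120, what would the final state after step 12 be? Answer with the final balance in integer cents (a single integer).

(re-executing from step 1 with the substitution; state before step 1: balance=423360)
1. pay 0 -> balance=431319
2. pay 41031 -> balance=398396
3. pay 42806 -> balance=363079
4. pay 45046 -> balance=324858
5. pay 36511 -> balance=294454
6. pay 44070 -> balance=255919
7. pay 36696 -> balance=224034
8. pay 41572 -> balance=186673
9. pay 41006 -> balance=149176
10. pay 36966 -> balance=115014
11. pay 36866 -> balance=80310
12. pay 41068 -> balance=40751

40751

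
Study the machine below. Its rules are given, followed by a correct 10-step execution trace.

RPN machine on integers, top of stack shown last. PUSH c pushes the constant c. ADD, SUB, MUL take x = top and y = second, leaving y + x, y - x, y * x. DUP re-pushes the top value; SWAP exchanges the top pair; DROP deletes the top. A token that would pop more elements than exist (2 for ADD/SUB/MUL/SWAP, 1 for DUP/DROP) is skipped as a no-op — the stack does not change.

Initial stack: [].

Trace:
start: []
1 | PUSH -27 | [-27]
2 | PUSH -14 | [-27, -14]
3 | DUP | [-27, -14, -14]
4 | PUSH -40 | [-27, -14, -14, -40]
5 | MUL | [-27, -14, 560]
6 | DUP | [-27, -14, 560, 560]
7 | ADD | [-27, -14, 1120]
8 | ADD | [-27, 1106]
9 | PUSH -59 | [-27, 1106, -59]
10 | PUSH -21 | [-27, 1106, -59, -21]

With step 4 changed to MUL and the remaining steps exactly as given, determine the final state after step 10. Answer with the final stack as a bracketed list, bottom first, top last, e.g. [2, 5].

[-10584, -59, -21]

(re-executing from step 4 with the substitution; state before step 4: [-27, -14, -14])
4 | MUL | [-27, 196]
5 | MUL | [-5292]
6 | DUP | [-5292, -5292]
7 | ADD | [-10584]
8 | ADD | [-10584]
9 | PUSH -59 | [-10584, -59]
10 | PUSH -21 | [-10584, -59, -21]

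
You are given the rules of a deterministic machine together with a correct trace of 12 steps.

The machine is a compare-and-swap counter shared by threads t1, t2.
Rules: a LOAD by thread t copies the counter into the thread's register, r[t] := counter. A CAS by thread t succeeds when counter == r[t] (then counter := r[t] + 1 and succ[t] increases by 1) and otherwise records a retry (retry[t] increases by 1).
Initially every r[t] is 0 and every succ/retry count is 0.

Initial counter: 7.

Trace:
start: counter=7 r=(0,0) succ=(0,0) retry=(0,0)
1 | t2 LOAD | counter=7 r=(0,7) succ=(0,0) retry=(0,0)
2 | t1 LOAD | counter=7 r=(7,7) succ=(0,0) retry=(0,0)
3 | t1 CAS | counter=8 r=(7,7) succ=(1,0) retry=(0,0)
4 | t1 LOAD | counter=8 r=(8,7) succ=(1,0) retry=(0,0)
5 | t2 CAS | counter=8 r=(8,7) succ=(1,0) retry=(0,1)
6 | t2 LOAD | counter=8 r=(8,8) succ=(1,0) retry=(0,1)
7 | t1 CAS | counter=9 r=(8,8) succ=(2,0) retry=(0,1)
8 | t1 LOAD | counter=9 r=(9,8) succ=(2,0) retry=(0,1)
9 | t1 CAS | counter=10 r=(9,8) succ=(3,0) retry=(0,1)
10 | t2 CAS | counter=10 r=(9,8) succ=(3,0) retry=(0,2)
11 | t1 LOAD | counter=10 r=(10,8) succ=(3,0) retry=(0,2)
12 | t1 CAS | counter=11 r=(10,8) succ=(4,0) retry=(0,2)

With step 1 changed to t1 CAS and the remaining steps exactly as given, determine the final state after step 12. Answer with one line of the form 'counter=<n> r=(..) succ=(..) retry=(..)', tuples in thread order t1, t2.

counter=11 r=(10,8) succ=(4,0) retry=(1,2)

(re-executing from step 1 with the substitution; state before step 1: counter=7 r=(0,0) succ=(0,0) retry=(0,0))
1 | t1 CAS | counter=7 r=(0,0) succ=(0,0) retry=(1,0)
2 | t1 LOAD | counter=7 r=(7,0) succ=(0,0) retry=(1,0)
3 | t1 CAS | counter=8 r=(7,0) succ=(1,0) retry=(1,0)
4 | t1 LOAD | counter=8 r=(8,0) succ=(1,0) retry=(1,0)
5 | t2 CAS | counter=8 r=(8,0) succ=(1,0) retry=(1,1)
6 | t2 LOAD | counter=8 r=(8,8) succ=(1,0) retry=(1,1)
7 | t1 CAS | counter=9 r=(8,8) succ=(2,0) retry=(1,1)
8 | t1 LOAD | counter=9 r=(9,8) succ=(2,0) retry=(1,1)
9 | t1 CAS | counter=10 r=(9,8) succ=(3,0) retry=(1,1)
10 | t2 CAS | counter=10 r=(9,8) succ=(3,0) retry=(1,2)
11 | t1 LOAD | counter=10 r=(10,8) succ=(3,0) retry=(1,2)
12 | t1 CAS | counter=11 r=(10,8) succ=(4,0) retry=(1,2)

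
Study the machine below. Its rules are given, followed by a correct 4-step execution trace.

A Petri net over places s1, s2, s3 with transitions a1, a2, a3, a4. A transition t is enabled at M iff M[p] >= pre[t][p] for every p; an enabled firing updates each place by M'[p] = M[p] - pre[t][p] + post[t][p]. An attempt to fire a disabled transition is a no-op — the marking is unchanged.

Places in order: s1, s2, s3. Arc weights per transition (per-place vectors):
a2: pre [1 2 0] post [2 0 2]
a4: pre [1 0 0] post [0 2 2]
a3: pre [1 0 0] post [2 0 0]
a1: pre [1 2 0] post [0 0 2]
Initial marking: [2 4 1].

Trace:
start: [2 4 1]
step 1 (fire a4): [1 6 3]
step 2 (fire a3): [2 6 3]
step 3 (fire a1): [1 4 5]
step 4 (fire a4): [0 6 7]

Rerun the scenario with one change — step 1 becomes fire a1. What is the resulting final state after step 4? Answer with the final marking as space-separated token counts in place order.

0 2 7

(re-executing from step 1 with the substitution; state before step 1: [2 4 1])
step 1 (fire a1): [1 2 3]
step 2 (fire a3): [2 2 3]
step 3 (fire a1): [1 0 5]
step 4 (fire a4): [0 2 7]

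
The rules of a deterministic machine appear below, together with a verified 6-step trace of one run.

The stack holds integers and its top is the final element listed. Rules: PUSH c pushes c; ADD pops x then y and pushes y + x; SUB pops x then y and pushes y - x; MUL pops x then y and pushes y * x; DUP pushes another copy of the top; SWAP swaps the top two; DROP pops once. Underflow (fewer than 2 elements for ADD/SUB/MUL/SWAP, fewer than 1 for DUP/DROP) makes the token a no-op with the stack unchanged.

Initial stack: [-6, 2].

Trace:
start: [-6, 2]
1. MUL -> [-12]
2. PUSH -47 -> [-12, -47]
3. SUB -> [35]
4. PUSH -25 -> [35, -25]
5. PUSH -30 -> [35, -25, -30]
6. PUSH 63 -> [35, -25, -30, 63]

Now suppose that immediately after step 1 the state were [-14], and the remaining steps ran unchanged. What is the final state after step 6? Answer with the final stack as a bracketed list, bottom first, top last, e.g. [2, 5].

state after step 1 := [-14]
2. PUSH -47 -> [-14, -47]
3. SUB -> [33]
4. PUSH -25 -> [33, -25]
5. PUSH -30 -> [33, -25, -30]
6. PUSH 63 -> [33, -25, -30, 63]

[33, -25, -30, 63]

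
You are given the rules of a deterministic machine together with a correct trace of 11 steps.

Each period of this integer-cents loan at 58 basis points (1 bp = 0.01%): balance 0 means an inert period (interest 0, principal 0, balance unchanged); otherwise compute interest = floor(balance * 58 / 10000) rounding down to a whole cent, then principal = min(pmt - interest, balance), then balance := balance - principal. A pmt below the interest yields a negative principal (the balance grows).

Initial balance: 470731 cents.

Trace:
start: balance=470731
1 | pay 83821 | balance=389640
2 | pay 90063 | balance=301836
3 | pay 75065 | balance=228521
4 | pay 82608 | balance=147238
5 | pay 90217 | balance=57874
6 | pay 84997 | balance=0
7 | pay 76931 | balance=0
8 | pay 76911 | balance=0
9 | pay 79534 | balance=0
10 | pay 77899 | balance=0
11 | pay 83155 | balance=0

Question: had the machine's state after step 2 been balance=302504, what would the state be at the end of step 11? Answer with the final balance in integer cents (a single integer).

state after step 2 := balance=302504
3 | pay 75065 | balance=229193
4 | pay 82608 | balance=147914
5 | pay 90217 | balance=58554
6 | pay 84997 | balance=0
7 | pay 76931 | balance=0
8 | pay 76911 | balance=0
9 | pay 79534 | balance=0
10 | pay 77899 | balance=0
11 | pay 83155 | balance=0

0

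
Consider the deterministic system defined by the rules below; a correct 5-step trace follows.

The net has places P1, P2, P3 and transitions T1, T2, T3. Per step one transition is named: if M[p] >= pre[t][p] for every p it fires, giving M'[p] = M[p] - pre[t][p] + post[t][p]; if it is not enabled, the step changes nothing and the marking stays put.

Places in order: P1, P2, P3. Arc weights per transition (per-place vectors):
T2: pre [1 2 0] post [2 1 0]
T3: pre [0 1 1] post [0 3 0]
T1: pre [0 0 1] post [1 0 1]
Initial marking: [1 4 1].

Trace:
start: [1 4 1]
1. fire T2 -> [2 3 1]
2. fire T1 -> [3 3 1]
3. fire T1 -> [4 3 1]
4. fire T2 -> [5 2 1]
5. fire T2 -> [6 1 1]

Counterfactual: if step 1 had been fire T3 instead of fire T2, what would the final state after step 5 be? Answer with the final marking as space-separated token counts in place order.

(re-executing from step 1 with the substitution; state before step 1: [1 4 1])
1. fire T3 -> [1 6 0]
2. fire T1 -> [1 6 0]
3. fire T1 -> [1 6 0]
4. fire T2 -> [2 5 0]
5. fire T2 -> [3 4 0]

3 4 0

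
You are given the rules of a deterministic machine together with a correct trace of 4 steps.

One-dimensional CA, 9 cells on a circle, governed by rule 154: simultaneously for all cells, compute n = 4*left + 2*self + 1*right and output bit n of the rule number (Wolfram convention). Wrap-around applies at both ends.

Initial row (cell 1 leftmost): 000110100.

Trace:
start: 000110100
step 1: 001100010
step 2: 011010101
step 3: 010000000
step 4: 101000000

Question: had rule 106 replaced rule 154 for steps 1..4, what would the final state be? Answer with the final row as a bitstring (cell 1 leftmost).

(re-executing steps 1..4 under rule 106; state before step 1: 000110100)
step 1: 001111000
step 2: 011001000
step 3: 111010000
step 4: 101100001

101100001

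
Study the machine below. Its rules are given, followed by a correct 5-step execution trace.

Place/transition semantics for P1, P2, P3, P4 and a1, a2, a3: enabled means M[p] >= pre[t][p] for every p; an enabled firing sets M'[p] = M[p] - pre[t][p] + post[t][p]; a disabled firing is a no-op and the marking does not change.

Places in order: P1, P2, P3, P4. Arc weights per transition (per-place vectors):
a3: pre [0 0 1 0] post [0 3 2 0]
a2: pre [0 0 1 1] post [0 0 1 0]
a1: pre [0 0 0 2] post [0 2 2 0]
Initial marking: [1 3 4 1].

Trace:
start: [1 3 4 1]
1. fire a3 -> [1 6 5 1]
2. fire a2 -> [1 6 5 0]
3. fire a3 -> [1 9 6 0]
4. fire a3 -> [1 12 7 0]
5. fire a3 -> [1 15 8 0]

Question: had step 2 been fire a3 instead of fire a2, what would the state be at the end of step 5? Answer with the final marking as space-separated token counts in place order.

1 18 9 1

(re-executing from step 2 with the substitution; state before step 2: [1 6 5 1])
2. fire a3 -> [1 9 6 1]
3. fire a3 -> [1 12 7 1]
4. fire a3 -> [1 15 8 1]
5. fire a3 -> [1 18 9 1]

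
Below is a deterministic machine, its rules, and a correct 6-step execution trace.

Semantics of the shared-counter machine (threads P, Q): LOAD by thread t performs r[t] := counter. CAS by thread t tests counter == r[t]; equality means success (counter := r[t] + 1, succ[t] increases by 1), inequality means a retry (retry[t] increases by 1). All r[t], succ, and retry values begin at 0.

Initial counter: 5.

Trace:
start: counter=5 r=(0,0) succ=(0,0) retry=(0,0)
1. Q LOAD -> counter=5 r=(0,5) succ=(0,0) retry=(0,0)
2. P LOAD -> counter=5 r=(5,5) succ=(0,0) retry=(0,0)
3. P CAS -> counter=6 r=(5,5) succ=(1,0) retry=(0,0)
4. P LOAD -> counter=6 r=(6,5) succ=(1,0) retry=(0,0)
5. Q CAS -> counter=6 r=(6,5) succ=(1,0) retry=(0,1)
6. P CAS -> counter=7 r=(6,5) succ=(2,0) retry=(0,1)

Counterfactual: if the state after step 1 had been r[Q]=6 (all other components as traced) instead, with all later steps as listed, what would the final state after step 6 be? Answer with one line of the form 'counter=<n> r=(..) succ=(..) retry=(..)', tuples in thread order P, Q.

counter=7 r=(6,6) succ=(1,1) retry=(1,0)

state after step 1 := counter=5 r=(0,6) succ=(0,0) retry=(0,0)
2. P LOAD -> counter=5 r=(5,6) succ=(0,0) retry=(0,0)
3. P CAS -> counter=6 r=(5,6) succ=(1,0) retry=(0,0)
4. P LOAD -> counter=6 r=(6,6) succ=(1,0) retry=(0,0)
5. Q CAS -> counter=7 r=(6,6) succ=(1,1) retry=(0,0)
6. P CAS -> counter=7 r=(6,6) succ=(1,1) retry=(1,0)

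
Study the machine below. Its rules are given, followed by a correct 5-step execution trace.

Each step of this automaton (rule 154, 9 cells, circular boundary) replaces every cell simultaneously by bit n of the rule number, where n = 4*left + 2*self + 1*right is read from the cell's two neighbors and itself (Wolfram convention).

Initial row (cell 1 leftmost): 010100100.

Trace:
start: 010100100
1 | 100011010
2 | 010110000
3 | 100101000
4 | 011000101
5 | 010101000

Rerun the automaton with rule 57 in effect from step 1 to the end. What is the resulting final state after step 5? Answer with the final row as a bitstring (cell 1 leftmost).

(re-executing steps 1..5 under rule 57; state before step 1: 010100100)
1 | 001010011
2 | 100101010
3 | 010010101
4 | 101001010
5 | 010100101

010100101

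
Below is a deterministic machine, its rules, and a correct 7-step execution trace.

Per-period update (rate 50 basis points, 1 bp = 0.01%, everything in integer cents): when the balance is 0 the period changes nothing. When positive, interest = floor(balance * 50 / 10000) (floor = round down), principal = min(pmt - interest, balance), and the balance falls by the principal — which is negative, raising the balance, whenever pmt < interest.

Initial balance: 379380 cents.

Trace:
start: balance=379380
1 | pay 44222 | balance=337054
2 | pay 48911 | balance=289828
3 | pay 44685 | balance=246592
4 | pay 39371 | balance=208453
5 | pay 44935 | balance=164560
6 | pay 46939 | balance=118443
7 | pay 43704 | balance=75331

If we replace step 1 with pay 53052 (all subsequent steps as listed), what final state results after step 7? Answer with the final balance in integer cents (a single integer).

66232

(re-executing from step 1 with the substitution; state before step 1: balance=379380)
1 | pay 53052 | balance=328224
2 | pay 48911 | balance=280954
3 | pay 44685 | balance=237673
4 | pay 39371 | balance=199490
5 | pay 44935 | balance=155552
6 | pay 46939 | balance=109390
7 | pay 43704 | balance=66232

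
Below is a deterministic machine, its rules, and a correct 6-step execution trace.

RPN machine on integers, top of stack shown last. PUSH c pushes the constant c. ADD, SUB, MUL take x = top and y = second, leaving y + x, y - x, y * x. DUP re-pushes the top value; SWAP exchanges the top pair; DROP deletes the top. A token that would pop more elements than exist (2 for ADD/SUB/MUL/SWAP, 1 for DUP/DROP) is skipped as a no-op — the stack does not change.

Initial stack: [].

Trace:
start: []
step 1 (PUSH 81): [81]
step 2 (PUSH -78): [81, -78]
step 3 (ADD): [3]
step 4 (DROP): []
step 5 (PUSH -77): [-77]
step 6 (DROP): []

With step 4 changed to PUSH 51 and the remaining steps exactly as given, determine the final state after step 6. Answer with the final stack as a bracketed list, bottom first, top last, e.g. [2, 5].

[3, 51]

(re-executing from step 4 with the substitution; state before step 4: [3])
step 4 (PUSH 51): [3, 51]
step 5 (PUSH -77): [3, 51, -77]
step 6 (DROP): [3, 51]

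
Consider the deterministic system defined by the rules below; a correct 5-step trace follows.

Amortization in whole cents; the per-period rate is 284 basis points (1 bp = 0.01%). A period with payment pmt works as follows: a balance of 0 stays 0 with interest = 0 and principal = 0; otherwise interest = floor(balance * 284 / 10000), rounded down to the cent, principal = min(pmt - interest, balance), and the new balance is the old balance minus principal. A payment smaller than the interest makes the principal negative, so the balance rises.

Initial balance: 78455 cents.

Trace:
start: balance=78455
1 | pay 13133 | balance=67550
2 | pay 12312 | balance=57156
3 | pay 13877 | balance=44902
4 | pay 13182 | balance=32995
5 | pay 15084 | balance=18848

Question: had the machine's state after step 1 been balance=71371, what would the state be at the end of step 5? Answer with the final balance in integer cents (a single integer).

23120

state after step 1 := balance=71371
2 | pay 12312 | balance=61085
3 | pay 13877 | balance=48942
4 | pay 13182 | balance=37149
5 | pay 15084 | balance=23120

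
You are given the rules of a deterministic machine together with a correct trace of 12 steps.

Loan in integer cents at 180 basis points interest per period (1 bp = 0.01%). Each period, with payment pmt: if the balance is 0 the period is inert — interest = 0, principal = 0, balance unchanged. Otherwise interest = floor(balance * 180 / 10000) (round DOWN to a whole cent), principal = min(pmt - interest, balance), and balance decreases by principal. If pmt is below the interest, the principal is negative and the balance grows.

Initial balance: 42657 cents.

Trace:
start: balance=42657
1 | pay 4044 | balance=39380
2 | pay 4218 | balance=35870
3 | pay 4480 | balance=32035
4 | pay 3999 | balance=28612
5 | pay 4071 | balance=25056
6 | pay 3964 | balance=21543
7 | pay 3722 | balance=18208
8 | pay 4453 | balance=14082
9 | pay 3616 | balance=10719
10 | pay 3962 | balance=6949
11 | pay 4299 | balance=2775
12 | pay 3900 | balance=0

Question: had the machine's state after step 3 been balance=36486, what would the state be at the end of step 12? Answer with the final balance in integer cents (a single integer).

4151

state after step 3 := balance=36486
4 | pay 3999 | balance=33143
5 | pay 4071 | balance=29668
6 | pay 3964 | balance=26238
7 | pay 3722 | balance=22988
8 | pay 4453 | balance=18948
9 | pay 3616 | balance=15673
10 | pay 3962 | balance=11993
11 | pay 4299 | balance=7909
12 | pay 3900 | balance=4151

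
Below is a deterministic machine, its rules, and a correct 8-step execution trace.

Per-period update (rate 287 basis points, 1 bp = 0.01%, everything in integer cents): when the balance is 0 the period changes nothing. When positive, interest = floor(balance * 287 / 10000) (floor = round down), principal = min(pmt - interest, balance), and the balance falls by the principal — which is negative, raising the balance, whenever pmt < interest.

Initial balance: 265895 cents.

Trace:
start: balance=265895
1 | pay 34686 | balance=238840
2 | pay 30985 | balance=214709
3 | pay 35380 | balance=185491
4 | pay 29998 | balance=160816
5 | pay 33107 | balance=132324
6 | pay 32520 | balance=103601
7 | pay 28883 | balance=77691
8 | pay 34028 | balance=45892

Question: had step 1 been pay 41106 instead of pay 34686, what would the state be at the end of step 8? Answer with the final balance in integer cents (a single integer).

38066

(re-executing from step 1 with the substitution; state before step 1: balance=265895)
1 | pay 41106 | balance=232420
2 | pay 30985 | balance=208105
3 | pay 35380 | balance=178697
4 | pay 29998 | balance=153827
5 | pay 33107 | balance=125134
6 | pay 32520 | balance=96205
7 | pay 28883 | balance=70083
8 | pay 34028 | balance=38066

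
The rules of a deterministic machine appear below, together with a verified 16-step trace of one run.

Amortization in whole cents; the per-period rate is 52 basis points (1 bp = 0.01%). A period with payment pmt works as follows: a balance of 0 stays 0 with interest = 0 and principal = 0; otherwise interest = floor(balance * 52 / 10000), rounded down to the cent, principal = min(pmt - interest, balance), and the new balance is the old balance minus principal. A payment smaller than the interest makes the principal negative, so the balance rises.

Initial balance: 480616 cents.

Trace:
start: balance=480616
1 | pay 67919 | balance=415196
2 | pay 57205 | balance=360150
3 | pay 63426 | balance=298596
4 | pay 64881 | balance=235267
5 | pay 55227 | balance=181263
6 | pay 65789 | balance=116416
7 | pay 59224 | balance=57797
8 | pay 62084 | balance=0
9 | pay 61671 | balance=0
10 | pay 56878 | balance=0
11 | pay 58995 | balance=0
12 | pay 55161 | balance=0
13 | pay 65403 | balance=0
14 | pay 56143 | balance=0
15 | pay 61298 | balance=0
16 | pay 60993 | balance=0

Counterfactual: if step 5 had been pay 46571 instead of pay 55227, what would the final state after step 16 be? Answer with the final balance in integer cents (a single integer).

0

(re-executing from step 5 with the substitution; state before step 5: balance=235267)
5 | pay 46571 | balance=189919
6 | pay 65789 | balance=125117
7 | pay 59224 | balance=66543
8 | pay 62084 | balance=4805
9 | pay 61671 | balance=0
10 | pay 56878 | balance=0
11 | pay 58995 | balance=0
12 | pay 55161 | balance=0
13 | pay 65403 | balance=0
14 | pay 56143 | balance=0
15 | pay 61298 | balance=0
16 | pay 60993 | balance=0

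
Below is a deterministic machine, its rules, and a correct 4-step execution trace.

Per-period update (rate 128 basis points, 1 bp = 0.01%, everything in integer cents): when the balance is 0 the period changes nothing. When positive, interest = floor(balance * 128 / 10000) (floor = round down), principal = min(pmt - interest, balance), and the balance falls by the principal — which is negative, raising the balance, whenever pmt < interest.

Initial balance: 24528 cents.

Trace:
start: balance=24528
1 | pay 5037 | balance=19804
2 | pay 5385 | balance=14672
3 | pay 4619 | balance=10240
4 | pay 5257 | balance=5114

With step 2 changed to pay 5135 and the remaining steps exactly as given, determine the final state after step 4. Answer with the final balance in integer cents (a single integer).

5371

(re-executing from step 2 with the substitution; state before step 2: balance=19804)
2 | pay 5135 | balance=14922
3 | pay 4619 | balance=10494
4 | pay 5257 | balance=5371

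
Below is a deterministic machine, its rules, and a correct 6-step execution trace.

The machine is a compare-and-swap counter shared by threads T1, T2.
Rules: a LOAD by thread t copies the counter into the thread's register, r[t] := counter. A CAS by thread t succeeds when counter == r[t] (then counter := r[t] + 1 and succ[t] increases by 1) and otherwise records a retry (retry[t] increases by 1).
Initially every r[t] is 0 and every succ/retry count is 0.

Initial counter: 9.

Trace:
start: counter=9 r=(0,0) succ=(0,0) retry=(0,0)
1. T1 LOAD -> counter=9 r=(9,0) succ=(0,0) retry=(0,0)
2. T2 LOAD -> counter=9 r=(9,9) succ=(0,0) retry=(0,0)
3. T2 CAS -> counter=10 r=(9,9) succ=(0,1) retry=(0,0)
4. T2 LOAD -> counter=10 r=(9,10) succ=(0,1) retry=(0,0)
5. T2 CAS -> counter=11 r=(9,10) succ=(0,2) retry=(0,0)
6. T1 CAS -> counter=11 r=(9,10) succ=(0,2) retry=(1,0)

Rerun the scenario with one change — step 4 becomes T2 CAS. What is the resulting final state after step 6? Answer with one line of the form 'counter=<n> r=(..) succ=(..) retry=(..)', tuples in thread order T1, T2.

(re-executing from step 4 with the substitution; state before step 4: counter=10 r=(9,9) succ=(0,1) retry=(0,0))
4. T2 CAS -> counter=10 r=(9,9) succ=(0,1) retry=(0,1)
5. T2 CAS -> counter=10 r=(9,9) succ=(0,1) retry=(0,2)
6. T1 CAS -> counter=10 r=(9,9) succ=(0,1) retry=(1,2)

counter=10 r=(9,9) succ=(0,1) retry=(1,2)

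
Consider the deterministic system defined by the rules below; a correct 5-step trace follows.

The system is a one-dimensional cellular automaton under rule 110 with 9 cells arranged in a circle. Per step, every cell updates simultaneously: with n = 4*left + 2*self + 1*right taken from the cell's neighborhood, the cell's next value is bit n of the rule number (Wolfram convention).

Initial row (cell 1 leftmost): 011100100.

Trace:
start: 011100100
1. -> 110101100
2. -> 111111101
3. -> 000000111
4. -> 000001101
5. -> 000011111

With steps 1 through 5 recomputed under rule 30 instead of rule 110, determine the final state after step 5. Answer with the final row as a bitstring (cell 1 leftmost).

(re-executing steps 1..5 under rule 30; state before step 1: 011100100)
1. -> 110011110
2. -> 101110000
3. -> 101001001
4. -> 001111111
5. -> 111000000

111000000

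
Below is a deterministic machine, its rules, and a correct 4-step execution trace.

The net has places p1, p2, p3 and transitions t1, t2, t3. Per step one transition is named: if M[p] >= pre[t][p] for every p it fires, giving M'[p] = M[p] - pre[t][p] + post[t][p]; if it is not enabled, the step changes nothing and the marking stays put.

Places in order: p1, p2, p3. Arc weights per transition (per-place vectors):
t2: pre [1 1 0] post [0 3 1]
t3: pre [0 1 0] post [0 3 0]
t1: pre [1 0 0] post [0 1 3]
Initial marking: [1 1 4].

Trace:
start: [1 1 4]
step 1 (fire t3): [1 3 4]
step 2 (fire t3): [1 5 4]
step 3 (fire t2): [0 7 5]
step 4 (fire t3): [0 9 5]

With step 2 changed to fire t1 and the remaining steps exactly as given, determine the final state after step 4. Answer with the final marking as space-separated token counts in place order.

0 6 7

(re-executing from step 2 with the substitution; state before step 2: [1 3 4])
step 2 (fire t1): [0 4 7]
step 3 (fire t2): [0 4 7]
step 4 (fire t3): [0 6 7]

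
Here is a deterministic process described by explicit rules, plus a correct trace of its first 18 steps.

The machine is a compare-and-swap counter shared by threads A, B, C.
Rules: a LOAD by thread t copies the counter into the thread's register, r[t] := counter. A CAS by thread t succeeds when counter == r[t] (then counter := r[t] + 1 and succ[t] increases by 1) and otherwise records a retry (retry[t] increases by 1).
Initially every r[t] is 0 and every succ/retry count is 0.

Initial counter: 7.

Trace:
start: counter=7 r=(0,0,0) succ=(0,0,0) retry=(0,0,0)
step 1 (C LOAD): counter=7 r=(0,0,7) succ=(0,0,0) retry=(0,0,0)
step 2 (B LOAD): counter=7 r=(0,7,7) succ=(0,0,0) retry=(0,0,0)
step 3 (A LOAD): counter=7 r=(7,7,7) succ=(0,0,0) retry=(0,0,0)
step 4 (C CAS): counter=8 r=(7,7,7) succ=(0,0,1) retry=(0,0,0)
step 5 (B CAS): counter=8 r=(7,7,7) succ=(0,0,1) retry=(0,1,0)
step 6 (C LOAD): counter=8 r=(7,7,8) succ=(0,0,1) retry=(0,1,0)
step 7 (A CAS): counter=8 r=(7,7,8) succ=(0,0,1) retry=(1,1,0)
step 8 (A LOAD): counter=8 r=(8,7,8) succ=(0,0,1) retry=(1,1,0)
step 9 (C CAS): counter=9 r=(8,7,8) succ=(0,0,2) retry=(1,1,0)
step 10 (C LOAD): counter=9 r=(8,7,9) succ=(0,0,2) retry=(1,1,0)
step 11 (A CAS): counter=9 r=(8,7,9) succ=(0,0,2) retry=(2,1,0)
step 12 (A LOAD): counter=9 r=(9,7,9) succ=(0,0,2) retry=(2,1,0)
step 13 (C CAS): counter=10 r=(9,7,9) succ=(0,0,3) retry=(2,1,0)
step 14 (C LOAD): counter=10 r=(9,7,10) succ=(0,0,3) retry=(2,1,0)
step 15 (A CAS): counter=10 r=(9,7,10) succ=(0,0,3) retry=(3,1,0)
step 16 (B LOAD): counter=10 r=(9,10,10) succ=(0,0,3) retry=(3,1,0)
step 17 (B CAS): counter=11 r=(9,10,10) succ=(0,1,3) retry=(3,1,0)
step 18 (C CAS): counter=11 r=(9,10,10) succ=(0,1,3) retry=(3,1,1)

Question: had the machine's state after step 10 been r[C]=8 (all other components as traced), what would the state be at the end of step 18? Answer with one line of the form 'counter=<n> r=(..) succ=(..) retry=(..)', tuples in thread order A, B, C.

counter=11 r=(9,10,9) succ=(1,1,2) retry=(2,1,2)

state after step 10 := counter=9 r=(8,7,8) succ=(0,0,2) retry=(1,1,0)
step 11 (A CAS): counter=9 r=(8,7,8) succ=(0,0,2) retry=(2,1,0)
step 12 (A LOAD): counter=9 r=(9,7,8) succ=(0,0,2) retry=(2,1,0)
step 13 (C CAS): counter=9 r=(9,7,8) succ=(0,0,2) retry=(2,1,1)
step 14 (C LOAD): counter=9 r=(9,7,9) succ=(0,0,2) retry=(2,1,1)
step 15 (A CAS): counter=10 r=(9,7,9) succ=(1,0,2) retry=(2,1,1)
step 16 (B LOAD): counter=10 r=(9,10,9) succ=(1,0,2) retry=(2,1,1)
step 17 (B CAS): counter=11 r=(9,10,9) succ=(1,1,2) retry=(2,1,1)
step 18 (C CAS): counter=11 r=(9,10,9) succ=(1,1,2) retry=(2,1,2)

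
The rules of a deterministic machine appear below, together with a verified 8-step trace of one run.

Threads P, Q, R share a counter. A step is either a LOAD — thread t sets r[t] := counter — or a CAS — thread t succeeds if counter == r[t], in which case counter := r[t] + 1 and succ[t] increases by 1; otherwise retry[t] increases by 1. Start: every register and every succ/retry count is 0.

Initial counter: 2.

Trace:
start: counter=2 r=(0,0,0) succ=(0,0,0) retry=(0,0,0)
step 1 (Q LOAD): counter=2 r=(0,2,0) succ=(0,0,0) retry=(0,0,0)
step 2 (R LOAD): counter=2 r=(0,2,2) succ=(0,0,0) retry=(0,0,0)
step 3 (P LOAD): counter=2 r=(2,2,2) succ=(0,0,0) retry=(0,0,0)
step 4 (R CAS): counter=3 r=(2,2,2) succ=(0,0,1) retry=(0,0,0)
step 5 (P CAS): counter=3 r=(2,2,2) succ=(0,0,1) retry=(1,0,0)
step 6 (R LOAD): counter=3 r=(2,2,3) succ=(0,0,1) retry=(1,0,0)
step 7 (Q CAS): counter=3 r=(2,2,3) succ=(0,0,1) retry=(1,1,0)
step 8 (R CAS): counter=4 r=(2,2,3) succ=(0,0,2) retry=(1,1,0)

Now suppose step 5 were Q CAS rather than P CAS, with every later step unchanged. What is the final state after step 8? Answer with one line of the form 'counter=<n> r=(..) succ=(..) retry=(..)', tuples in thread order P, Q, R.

(re-executing from step 5 with the substitution; state before step 5: counter=3 r=(2,2,2) succ=(0,0,1) retry=(0,0,0))
step 5 (Q CAS): counter=3 r=(2,2,2) succ=(0,0,1) retry=(0,1,0)
step 6 (R LOAD): counter=3 r=(2,2,3) succ=(0,0,1) retry=(0,1,0)
step 7 (Q CAS): counter=3 r=(2,2,3) succ=(0,0,1) retry=(0,2,0)
step 8 (R CAS): counter=4 r=(2,2,3) succ=(0,0,2) retry=(0,2,0)

counter=4 r=(2,2,3) succ=(0,0,2) retry=(0,2,0)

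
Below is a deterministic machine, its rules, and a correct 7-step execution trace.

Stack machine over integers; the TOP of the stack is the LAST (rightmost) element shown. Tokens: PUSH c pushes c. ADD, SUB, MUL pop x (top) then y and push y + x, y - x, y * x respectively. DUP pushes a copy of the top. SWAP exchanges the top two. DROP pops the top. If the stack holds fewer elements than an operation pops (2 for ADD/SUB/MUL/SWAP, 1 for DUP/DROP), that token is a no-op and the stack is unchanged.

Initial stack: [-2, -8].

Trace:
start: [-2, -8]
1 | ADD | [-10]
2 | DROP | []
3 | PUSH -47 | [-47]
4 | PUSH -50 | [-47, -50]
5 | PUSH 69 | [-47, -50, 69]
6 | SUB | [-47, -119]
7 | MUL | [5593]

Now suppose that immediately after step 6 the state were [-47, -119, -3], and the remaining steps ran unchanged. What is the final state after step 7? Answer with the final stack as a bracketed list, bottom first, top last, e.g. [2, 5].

state after step 6 := [-47, -119, -3]
7 | MUL | [-47, 357]

[-47, 357]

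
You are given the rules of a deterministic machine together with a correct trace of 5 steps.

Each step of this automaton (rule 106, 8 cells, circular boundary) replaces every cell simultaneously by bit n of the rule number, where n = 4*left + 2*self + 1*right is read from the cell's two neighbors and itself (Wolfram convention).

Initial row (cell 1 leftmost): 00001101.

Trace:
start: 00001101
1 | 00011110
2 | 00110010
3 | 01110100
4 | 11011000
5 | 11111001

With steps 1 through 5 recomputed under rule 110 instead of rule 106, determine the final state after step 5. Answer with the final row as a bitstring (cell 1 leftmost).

01111100

(re-executing steps 1..5 under rule 110; state before step 1: 00001101)
1 | 00011111
2 | 00110001
3 | 01110011
4 | 11010111
5 | 01111100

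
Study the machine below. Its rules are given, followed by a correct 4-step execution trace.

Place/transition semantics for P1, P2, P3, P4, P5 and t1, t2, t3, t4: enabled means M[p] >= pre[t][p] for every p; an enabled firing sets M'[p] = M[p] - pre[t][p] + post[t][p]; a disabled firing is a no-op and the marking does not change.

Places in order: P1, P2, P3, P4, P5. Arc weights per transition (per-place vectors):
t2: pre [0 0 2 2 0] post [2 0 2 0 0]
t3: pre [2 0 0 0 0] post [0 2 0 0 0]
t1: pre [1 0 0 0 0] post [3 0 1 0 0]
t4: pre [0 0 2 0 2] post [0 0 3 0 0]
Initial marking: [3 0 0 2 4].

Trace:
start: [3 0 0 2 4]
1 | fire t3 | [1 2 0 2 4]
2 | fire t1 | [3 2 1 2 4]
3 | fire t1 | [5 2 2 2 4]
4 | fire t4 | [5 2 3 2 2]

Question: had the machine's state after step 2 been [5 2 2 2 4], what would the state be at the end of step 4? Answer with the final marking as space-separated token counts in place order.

state after step 2 := [5 2 2 2 4]
3 | fire t1 | [7 2 3 2 4]
4 | fire t4 | [7 2 4 2 2]

7 2 4 2 2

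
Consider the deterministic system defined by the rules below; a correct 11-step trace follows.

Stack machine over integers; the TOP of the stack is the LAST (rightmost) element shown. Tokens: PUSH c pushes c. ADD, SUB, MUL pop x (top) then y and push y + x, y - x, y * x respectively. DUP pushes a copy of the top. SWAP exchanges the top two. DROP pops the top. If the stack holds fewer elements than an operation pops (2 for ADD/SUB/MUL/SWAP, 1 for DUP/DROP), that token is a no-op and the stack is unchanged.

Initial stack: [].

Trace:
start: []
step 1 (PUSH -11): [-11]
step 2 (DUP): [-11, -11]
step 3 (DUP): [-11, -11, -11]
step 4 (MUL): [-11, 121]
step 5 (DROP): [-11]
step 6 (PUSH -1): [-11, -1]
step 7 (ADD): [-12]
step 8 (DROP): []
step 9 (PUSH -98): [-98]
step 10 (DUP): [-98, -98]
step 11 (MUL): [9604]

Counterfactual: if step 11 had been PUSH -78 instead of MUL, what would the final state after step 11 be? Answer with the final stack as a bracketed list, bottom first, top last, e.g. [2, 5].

[-98, -98, -78]

(re-executing from step 11 with the substitution; state before step 11: [-98, -98])
step 11 (PUSH -78): [-98, -98, -78]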